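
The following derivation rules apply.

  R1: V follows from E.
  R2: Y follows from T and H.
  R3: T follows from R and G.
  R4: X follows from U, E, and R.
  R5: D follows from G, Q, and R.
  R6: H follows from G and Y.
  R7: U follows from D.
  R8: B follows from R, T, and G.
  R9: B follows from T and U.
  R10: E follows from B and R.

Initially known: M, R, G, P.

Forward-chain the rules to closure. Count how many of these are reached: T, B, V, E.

From R and G, R3 gives T.
From R, T, and G, R8 gives B.
B and R hold, so E follows (R10).
E holds, so V follows (R1).
T: reached.
B: reached.
V: reached.
E: reached.
All 4 are reached.

4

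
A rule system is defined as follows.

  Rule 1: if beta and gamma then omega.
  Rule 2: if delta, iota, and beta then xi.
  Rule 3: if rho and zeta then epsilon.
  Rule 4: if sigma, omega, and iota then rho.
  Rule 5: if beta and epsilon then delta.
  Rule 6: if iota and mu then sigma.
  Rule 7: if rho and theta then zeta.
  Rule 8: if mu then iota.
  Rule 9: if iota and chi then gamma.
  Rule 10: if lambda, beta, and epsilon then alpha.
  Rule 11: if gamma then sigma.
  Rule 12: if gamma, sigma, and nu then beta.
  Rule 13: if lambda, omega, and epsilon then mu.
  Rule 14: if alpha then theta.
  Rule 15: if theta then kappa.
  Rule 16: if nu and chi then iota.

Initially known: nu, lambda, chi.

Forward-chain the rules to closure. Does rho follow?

nu and chi hold, so iota follows (Rule 16).
iota and chi hold, so gamma follows (Rule 9).
gamma holds, so sigma follows (Rule 11).
From gamma, sigma, and nu, Rule 12 gives beta.
beta and gamma hold, so omega follows (Rule 1).
From sigma, omega, and iota, Rule 4 gives rho.

Yes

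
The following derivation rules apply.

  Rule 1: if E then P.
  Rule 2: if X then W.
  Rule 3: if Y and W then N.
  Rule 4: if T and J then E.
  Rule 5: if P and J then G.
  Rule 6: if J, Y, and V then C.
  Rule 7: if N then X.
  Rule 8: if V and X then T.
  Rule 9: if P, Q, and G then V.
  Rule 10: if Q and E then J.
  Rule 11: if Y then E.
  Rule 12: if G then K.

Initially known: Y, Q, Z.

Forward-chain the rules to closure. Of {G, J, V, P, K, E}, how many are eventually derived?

6

From Y, Rule 11 gives E.
From Q and E, Rule 10 gives J.
E holds, so P follows (Rule 1).
P and J hold, so G follows (Rule 5).
P, Q, and G hold, so V follows (Rule 9).
G holds, so K follows (Rule 12).
G: reached.
J: reached.
V: reached.
P: reached.
K: reached.
E: reached.
All 6 are reached.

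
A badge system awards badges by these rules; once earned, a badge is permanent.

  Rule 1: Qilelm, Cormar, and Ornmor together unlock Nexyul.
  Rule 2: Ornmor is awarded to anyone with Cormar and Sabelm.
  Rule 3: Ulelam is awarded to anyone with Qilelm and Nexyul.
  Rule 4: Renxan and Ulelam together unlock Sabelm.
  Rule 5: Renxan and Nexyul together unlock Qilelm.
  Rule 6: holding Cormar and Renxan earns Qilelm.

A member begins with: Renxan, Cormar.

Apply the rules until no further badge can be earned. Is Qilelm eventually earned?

Yes

With Cormar and Renxan, Qilelm is earned (Rule 6).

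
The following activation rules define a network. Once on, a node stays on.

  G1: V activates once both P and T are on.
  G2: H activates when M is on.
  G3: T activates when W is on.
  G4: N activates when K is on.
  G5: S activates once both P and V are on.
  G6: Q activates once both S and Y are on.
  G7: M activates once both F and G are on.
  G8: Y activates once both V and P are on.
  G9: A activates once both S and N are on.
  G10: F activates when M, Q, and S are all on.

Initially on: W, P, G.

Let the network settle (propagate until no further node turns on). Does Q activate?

Yes

W is on, so T activates (G3).
P and T are on, so V activates (G1).
G8: V and P on → Y on.
P and V are on, so S activates (G5).
G6: S and Y on → Q on.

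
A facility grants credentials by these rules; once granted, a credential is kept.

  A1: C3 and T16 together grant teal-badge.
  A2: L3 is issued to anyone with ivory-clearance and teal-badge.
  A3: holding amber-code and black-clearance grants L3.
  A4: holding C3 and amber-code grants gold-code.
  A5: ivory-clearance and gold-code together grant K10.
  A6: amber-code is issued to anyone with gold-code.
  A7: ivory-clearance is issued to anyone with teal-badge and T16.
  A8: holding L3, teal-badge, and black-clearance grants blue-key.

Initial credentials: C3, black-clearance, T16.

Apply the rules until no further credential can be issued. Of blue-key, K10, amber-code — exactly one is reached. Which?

Holding C3 and T16 grants teal-badge (A1).
Holding teal-badge and T16 grants ivory-clearance (A7).
Holding ivory-clearance and teal-badge grants L3 (A2).
Holding L3, teal-badge, and black-clearance grants blue-key (A8).
amber-code would need gold-code (A6), but gold-code is never granted. K10 would need ivory-clearance and gold-code (A5), but gold-code is never granted.

blue-key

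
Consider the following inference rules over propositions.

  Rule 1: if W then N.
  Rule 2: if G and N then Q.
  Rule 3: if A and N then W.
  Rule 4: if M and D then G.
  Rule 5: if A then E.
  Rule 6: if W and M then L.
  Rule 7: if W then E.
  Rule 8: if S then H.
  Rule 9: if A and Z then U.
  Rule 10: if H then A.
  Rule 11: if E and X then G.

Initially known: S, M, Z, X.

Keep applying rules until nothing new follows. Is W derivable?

W would need A and N (Rule 3), but N is never established.

No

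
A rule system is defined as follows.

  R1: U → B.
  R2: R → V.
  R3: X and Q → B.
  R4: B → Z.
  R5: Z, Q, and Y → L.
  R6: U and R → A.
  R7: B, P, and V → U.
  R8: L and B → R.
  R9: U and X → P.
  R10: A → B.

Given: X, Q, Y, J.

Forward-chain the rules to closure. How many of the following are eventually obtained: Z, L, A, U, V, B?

4

From X and Q, R3 gives B.
From B, R4 gives Z.
From Z, Q, and Y, R5 gives L.
From L and B, R8 gives R.
R holds, so V follows (R2).
Z: reached.
L: reached.
A would need U and R (R6), but U is never established.
U would need B, P, and V (R7), but P is never established.
V: reached.
B: reached.
Reached: Z, L, V, and B — 4 of the 6.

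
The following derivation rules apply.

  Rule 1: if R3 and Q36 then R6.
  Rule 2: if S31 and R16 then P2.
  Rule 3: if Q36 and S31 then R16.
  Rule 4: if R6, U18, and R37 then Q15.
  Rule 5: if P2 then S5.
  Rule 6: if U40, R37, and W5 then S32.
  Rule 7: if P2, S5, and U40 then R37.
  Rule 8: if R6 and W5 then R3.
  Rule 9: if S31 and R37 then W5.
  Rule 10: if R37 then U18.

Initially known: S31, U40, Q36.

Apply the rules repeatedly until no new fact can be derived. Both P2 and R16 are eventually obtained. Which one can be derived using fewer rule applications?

R16: Q36 and S31 hold, so R16 follows (Rule 3). [1 rule application]
P2: From Q36 and S31, Rule 3 gives R16. From S31 and R16, Rule 2 gives P2. [2 rule applications]
R16 needs fewer.

R16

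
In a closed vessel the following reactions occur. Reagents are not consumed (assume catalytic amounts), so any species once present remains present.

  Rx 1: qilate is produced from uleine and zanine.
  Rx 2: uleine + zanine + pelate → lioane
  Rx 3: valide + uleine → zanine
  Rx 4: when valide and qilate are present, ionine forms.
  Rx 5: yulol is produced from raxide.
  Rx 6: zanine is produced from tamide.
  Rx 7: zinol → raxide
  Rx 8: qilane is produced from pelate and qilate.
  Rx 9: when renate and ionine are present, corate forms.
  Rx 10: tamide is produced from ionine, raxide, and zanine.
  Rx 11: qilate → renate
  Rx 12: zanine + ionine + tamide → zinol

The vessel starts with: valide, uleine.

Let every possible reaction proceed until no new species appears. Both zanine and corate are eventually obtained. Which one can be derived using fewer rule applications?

zanine

zanine: valide and uleine present → zanine forms (Rx 3). [1 rule application]
corate: valide and uleine present → zanine forms (Rx 3). uleine and zanine present → qilate forms (Rx 1). valide and qilate present → ionine forms (Rx 4). qilate present → renate forms (Rx 11). renate and ionine present → corate forms (Rx 9). [5 rule applications]
zanine needs fewer.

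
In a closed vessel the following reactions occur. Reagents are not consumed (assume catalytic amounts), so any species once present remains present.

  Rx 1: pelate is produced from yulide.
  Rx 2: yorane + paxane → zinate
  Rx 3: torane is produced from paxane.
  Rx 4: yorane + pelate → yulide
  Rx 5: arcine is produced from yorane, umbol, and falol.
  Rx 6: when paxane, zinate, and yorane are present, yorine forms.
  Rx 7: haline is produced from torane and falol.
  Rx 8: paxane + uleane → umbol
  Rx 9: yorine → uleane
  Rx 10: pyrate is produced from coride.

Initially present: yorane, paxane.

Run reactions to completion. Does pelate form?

pelate would need yulide (Rx 1), but yulide never forms.

No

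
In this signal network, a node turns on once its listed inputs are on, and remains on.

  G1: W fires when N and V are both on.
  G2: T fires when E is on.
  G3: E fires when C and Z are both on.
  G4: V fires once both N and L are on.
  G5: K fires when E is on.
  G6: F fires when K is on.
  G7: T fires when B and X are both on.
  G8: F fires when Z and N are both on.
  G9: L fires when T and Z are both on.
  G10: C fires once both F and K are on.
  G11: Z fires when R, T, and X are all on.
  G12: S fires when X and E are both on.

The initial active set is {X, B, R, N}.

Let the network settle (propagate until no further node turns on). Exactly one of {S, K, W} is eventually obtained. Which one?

W

B and X are on, so T fires (G7).
G11: R, T, and X on → Z on.
G9: T and Z on → L on.
N and L are on, so V fires (G4).
N and V are on, so W fires (G1).
K would need E (G5), but E never turns on. S would need X and E (G12), but E never turns on.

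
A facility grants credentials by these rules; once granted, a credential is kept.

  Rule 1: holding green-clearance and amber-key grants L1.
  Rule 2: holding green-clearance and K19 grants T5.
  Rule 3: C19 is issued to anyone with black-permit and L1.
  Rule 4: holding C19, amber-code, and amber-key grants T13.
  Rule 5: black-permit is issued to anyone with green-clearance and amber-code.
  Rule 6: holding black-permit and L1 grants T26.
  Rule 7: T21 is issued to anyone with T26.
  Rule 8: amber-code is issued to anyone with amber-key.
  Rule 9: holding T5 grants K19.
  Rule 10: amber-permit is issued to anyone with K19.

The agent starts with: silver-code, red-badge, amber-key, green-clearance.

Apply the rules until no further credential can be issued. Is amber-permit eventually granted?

No

amber-permit would need K19 (Rule 10), but K19 is never granted.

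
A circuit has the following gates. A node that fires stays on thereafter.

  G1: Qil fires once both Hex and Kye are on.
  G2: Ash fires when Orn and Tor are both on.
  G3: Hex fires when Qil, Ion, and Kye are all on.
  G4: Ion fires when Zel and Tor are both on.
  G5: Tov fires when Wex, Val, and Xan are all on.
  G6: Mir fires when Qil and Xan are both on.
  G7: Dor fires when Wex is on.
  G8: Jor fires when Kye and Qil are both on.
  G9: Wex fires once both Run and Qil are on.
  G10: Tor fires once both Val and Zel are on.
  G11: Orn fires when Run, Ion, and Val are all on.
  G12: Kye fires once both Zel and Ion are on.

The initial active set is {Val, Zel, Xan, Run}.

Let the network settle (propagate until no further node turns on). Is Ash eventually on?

Yes

Val and Zel are on, so Tor fires (G10).
G4: Zel and Tor on → Ion on.
Run, Ion, and Val are on, so Orn fires (G11).
Orn and Tor are on, so Ash fires (G2).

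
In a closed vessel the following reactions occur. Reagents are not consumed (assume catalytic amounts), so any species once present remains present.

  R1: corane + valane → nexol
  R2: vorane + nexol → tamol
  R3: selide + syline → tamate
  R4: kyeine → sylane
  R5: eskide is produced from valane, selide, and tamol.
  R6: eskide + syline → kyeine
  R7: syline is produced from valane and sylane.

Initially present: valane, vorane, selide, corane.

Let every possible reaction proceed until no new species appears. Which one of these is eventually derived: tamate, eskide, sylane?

corane and valane present → nexol forms (R1).
vorane and nexol present → tamol forms (R2).
valane, selide, and tamol present → eskide forms (R5).
tamate would need selide and syline (R3), but syline never forms. sylane would need kyeine (R4), but kyeine never forms.

eskide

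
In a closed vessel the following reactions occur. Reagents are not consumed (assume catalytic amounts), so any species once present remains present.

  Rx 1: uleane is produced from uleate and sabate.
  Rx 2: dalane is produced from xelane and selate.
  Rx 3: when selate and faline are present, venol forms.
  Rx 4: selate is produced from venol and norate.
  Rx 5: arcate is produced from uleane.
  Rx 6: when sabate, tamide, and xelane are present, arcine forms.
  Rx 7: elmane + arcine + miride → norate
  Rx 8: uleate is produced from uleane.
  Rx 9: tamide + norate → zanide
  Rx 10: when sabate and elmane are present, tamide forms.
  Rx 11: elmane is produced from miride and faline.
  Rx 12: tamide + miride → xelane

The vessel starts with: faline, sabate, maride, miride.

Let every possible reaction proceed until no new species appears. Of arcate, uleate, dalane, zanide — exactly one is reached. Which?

zanide

miride and faline present → elmane forms (Rx 11).
sabate and elmane present → tamide forms (Rx 10).
tamide and miride present → xelane forms (Rx 12).
sabate, tamide, and xelane present → arcine forms (Rx 6).
elmane, arcine, and miride present → norate forms (Rx 7).
tamide and norate present → zanide forms (Rx 9).
dalane would need xelane and selate (Rx 2), but selate never forms. arcate would need uleane (Rx 5), but uleane never forms. uleate would need uleane (Rx 8), but uleane never forms.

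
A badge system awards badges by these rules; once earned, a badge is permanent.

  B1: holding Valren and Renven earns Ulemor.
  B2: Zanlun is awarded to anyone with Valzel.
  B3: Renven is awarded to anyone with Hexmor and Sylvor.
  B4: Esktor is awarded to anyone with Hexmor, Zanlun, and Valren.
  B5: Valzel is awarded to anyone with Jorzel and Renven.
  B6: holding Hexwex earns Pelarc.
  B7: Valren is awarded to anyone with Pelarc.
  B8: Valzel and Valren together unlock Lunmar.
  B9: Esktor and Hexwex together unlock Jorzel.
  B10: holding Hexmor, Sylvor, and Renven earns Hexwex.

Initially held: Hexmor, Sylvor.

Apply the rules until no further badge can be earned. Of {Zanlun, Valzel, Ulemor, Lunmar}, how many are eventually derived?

1

With Hexmor and Sylvor, Renven is earned (B3).
With Hexmor, Sylvor, and Renven, Hexwex is earned (B10).
With Hexwex, Pelarc is earned (B6).
With Pelarc, Valren is earned (B7).
With Valren and Renven, Ulemor is earned (B1).
Zanlun would need Valzel (B2), but Valzel is never earned.
Valzel would need Jorzel and Renven (B5), but Jorzel is never earned.
Ulemor: reached.
Lunmar would need Valzel and Valren (B8), but Valzel is never earned.
Reached: Ulemor — 1 of the 4.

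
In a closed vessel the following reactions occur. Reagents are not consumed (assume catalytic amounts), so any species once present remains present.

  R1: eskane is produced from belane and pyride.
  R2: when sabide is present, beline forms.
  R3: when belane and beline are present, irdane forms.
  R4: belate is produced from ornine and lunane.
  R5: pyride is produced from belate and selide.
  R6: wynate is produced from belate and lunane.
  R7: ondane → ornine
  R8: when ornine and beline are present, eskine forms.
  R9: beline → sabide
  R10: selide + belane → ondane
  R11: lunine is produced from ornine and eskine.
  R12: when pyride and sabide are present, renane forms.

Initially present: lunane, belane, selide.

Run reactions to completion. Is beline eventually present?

beline would need sabide (R2), but sabide never forms.

No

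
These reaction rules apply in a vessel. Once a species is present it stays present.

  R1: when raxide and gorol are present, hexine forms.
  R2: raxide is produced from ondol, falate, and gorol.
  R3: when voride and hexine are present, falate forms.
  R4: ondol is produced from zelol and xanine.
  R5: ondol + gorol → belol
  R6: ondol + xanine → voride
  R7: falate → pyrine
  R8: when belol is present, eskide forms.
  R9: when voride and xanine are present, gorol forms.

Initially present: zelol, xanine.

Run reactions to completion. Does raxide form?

raxide would need ondol, falate, and gorol (R2), but falate never forms.

No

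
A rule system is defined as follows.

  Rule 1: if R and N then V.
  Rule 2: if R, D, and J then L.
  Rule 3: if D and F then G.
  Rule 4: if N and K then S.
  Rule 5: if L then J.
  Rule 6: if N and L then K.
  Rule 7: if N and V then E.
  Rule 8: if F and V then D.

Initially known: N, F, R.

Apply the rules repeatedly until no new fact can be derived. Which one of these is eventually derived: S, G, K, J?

G

From R and N, Rule 1 gives V.
From F and V, Rule 8 gives D.
From D and F, Rule 3 gives G.
J would need L (Rule 5), but L is never established. S would need N and K (Rule 4), but K is never established. K would need N and L (Rule 6), but L is never established.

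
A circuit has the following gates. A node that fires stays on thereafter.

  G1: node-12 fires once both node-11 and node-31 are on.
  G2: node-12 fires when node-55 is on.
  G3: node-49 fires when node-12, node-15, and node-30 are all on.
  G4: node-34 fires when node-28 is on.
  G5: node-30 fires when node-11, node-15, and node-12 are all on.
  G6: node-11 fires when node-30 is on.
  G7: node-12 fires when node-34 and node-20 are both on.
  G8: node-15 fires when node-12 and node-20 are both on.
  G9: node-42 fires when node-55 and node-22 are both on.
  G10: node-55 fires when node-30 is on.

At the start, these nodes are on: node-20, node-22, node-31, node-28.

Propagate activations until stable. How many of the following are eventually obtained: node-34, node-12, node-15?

G4: node-28 on → node-34 on.
G7: node-34 and node-20 on → node-12 on.
node-12 and node-20 are on, so node-15 fires (G8).
node-34: reached.
node-12: reached.
node-15: reached.
All 3 are reached.

3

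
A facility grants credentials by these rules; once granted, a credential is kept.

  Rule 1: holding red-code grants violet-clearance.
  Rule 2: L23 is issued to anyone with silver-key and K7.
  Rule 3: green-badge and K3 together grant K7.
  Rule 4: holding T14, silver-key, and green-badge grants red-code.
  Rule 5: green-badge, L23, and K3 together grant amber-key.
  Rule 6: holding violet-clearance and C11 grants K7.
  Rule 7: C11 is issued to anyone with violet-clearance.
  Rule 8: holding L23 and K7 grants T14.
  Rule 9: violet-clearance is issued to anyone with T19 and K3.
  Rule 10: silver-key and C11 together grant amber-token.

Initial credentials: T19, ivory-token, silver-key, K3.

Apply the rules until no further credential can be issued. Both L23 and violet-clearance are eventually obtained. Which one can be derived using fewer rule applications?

violet-clearance

violet-clearance: Holding T19 and K3 grants violet-clearance (Rule 9). [1 rule application]
L23: Holding T19 and K3 grants violet-clearance (Rule 9). Holding violet-clearance grants C11 (Rule 7). Holding violet-clearance and C11 grants K7 (Rule 6). Holding silver-key and K7 grants L23 (Rule 2). [4 rule applications]
violet-clearance needs fewer.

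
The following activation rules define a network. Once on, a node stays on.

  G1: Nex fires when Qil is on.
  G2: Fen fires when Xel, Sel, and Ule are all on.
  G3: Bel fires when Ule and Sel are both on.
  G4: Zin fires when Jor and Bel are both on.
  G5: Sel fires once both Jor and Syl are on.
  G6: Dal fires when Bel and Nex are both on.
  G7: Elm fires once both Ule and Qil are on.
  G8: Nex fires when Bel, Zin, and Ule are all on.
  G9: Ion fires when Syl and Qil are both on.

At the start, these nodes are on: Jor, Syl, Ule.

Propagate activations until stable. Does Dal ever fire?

Yes

Jor and Syl are on, so Sel fires (G5).
G3: Ule and Sel on → Bel on.
Jor and Bel are on, so Zin fires (G4).
Bel, Zin, and Ule are on, so Nex fires (G8).
G6: Bel and Nex on → Dal on.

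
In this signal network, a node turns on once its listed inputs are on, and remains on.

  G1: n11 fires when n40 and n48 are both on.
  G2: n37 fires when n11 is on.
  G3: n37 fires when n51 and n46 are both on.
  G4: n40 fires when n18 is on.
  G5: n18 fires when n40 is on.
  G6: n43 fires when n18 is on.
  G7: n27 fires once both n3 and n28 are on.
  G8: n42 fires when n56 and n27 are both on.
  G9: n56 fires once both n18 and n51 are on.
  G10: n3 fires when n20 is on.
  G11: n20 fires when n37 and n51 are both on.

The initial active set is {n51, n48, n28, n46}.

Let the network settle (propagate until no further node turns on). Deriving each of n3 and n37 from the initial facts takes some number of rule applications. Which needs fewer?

n37

n37: n51 and n46 are on, so n37 fires (G3). [1 rule application]
n3: n51 and n46 are on, so n37 fires (G3). n37 and n51 are on, so n20 fires (G11). G10: n20 on → n3 on. [3 rule applications]
n37 needs fewer.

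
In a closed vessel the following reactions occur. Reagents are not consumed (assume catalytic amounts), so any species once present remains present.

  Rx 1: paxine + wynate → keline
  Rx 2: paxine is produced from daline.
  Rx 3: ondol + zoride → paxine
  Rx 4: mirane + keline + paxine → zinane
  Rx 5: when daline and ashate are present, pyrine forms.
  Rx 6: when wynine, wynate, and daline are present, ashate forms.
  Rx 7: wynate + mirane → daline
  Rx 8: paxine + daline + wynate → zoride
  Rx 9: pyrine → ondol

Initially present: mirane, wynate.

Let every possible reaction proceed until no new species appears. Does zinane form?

wynate and mirane present → daline forms (Rx 7).
daline present → paxine forms (Rx 2).
paxine and wynate present → keline forms (Rx 1).
mirane, keline, and paxine present → zinane forms (Rx 4).

Yes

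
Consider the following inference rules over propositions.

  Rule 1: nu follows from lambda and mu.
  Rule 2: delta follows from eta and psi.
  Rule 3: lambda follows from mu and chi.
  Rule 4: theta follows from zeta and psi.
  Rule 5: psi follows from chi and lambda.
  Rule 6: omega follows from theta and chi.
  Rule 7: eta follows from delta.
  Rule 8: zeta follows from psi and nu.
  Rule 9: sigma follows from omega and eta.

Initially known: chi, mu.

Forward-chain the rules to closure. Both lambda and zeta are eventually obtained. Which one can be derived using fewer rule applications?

lambda: From mu and chi, Rule 3 gives lambda. [1 rule application]
zeta: mu and chi hold, so lambda follows (Rule 3). From lambda and mu, Rule 1 gives nu. From chi and lambda, Rule 5 gives psi. psi and nu hold, so zeta follows (Rule 8). [4 rule applications]
lambda needs fewer.

lambda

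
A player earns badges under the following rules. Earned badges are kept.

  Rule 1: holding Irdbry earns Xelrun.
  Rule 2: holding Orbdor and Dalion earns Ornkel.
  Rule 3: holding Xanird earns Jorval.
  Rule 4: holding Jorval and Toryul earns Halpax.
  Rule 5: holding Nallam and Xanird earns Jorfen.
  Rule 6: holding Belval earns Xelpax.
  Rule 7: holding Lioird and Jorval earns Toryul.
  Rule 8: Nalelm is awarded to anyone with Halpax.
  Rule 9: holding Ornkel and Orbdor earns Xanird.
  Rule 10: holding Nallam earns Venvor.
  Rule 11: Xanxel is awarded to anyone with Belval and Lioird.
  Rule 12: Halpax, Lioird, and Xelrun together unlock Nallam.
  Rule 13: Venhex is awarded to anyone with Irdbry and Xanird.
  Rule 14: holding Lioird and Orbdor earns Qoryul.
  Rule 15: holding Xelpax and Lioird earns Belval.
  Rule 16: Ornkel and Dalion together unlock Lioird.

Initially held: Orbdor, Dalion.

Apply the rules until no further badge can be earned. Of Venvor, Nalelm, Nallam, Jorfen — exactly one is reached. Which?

Nalelm

With Orbdor and Dalion, Ornkel is earned (Rule 2).
With Ornkel and Orbdor, Xanird is earned (Rule 9).
With Ornkel and Dalion, Lioird is earned (Rule 16).
With Xanird, Jorval is earned (Rule 3).
With Lioird and Jorval, Toryul is earned (Rule 7).
With Jorval and Toryul, Halpax is earned (Rule 4).
With Halpax, Nalelm is earned (Rule 8).
Nallam would need Halpax, Lioird, and Xelrun (Rule 12), but Xelrun is never earned. Venvor would need Nallam (Rule 10), but Nallam is never earned. Jorfen would need Nallam and Xanird (Rule 5), but Nallam is never earned.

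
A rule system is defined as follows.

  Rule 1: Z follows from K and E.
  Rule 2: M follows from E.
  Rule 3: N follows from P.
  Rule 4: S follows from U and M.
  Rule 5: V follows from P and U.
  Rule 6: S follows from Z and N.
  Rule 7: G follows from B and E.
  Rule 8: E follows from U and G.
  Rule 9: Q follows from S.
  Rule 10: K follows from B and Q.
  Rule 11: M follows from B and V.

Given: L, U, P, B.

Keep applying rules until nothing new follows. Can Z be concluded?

No

Z would need K and E (Rule 1), but E is never established.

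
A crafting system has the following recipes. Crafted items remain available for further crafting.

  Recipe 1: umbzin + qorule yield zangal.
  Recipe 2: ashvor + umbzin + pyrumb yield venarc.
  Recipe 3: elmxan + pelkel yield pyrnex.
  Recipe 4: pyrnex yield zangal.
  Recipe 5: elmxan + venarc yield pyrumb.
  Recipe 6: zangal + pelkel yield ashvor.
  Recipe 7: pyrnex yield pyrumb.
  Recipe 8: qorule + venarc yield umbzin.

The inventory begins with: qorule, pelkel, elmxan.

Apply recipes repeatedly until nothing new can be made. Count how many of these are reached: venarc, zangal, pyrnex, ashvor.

Using Recipe 3, elmxan and pelkel make pyrnex.
Using Recipe 4, pyrnex makes zangal.
Using Recipe 6, zangal and pelkel make ashvor.
venarc would need ashvor, umbzin, and pyrumb (Recipe 2), but umbzin is never obtained.
zangal: reached.
pyrnex: reached.
ashvor: reached.
Reached: zangal, pyrnex, and ashvor — 3 of the 4.

3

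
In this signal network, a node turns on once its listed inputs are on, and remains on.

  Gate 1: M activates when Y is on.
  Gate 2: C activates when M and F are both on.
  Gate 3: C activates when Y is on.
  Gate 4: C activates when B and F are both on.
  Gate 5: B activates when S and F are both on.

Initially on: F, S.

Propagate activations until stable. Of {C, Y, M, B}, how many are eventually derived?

2

Gate 5: S and F on → B on.
Gate 4: B and F on → C on.
C: reached.
No rule produces Y, and it is not given.
M would need Y (Gate 1), but Y never turns on.
B: reached.
Reached: C and B — 2 of the 4.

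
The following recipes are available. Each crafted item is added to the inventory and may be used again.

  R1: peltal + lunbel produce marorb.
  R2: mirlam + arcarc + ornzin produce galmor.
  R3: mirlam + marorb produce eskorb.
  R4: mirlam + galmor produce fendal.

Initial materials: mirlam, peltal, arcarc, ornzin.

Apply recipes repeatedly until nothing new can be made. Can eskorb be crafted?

No

eskorb would need mirlam and marorb (R3), but marorb is never obtained.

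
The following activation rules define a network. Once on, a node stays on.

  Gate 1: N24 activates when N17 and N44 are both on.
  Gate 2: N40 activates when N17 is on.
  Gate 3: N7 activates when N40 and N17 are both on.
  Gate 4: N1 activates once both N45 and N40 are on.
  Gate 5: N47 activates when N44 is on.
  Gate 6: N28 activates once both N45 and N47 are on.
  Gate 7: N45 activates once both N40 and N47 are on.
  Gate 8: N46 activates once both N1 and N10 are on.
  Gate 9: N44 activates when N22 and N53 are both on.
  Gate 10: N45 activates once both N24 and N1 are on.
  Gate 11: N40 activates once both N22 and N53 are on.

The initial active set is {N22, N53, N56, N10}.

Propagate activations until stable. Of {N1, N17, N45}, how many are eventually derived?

Gate 11: N22 and N53 on → N40 on.
N22 and N53 are on, so N44 activates (Gate 9).
N44 is on, so N47 activates (Gate 5).
N40 and N47 are on, so N45 activates (Gate 7).
Gate 4: N45 and N40 on → N1 on.
N1: reached.
No rule produces N17, and it is not given.
N45: reached.
Reached: N1 and N45 — 2 of the 3.

2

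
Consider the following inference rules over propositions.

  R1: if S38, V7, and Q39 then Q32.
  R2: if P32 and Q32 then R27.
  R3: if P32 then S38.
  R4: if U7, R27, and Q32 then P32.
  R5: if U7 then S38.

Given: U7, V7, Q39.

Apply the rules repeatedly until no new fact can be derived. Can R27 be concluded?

No

R27 would need P32 and Q32 (R2), but P32 is never established.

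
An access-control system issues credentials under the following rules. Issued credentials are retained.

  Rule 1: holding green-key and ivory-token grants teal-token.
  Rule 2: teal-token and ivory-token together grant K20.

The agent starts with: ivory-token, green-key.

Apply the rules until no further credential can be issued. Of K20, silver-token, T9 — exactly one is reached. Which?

K20

Holding green-key and ivory-token grants teal-token (Rule 1).
Holding teal-token and ivory-token grants K20 (Rule 2).
No rule produces T9, and it is not given. No rule produces silver-token, and it is not given.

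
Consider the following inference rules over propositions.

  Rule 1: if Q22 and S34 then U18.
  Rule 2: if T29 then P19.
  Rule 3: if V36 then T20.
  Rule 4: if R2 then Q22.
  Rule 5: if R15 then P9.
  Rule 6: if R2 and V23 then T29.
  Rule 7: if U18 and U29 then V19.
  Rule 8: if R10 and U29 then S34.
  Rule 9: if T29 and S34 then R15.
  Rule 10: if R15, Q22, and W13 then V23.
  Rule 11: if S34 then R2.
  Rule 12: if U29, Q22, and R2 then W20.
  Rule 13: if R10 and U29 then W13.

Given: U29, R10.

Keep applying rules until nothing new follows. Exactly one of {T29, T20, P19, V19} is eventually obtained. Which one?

From R10 and U29, Rule 8 gives S34.
S34 holds, so R2 follows (Rule 11).
From R2, Rule 4 gives Q22.
Q22 and S34 hold, so U18 follows (Rule 1).
From U18 and U29, Rule 7 gives V19.
T20 would need V36 (Rule 3), but V36 is never established. P19 would need T29 (Rule 2), but T29 is never established. T29 would need R2 and V23 (Rule 6), but V23 is never established.

V19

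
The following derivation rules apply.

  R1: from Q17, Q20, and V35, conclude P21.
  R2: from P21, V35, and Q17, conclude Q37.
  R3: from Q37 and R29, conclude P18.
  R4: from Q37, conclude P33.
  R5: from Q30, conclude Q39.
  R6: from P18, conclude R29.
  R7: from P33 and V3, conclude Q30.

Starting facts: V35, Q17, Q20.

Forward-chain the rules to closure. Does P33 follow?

From Q17, Q20, and V35, R1 gives P21.
From P21, V35, and Q17, R2 gives Q37.
Q37 holds, so P33 follows (R4).

Yes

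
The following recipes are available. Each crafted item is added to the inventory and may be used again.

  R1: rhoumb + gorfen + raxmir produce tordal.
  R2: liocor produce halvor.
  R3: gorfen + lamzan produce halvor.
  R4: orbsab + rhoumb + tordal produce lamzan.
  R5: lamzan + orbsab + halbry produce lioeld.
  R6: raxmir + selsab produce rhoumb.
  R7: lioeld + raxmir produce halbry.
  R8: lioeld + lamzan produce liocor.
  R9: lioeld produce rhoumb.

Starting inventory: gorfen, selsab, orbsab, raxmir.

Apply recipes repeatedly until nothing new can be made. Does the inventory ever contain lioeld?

No

lioeld would need lamzan, orbsab, and halbry (R5), but halbry is never obtained.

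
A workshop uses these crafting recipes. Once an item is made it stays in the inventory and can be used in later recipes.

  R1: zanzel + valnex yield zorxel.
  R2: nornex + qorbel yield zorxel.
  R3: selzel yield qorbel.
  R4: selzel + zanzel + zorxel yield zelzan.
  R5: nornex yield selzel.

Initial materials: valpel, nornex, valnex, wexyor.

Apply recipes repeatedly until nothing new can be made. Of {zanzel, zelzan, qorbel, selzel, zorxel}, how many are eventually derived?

3

nornex → selzel (R5).
Using R3, selzel makes qorbel.
Using R2, nornex and qorbel make zorxel.
No rule produces zanzel, and it is not given.
zelzan would need selzel, zanzel, and zorxel (R4), but zanzel is never obtained.
qorbel: reached.
selzel: reached.
zorxel: reached.
Reached: qorbel, selzel, and zorxel — 3 of the 5.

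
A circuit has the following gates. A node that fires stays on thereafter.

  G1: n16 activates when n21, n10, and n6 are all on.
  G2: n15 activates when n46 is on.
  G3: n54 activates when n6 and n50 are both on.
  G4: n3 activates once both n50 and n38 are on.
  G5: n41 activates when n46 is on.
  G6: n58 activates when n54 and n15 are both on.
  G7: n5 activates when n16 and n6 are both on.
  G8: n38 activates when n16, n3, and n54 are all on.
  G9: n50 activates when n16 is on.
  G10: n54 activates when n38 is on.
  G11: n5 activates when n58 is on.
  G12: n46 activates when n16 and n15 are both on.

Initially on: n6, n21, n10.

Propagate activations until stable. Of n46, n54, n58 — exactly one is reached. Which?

n54

G1: n21, n10, and n6 on → n16 on.
n16 is on, so n50 activates (G9).
G3: n6 and n50 on → n54 on.
n58 would need n54 and n15 (G6), but n15 never turns on. n46 would need n16 and n15 (G12), but n15 never turns on.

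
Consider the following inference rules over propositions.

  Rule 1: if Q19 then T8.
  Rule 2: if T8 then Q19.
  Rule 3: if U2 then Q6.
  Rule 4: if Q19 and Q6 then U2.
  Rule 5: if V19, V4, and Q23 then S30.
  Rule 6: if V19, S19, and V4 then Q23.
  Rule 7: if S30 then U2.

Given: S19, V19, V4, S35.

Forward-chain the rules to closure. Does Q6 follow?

Yes

From V19, S19, and V4, Rule 6 gives Q23.
V19, V4, and Q23 hold, so S30 follows (Rule 5).
S30 holds, so U2 follows (Rule 7).
U2 holds, so Q6 follows (Rule 3).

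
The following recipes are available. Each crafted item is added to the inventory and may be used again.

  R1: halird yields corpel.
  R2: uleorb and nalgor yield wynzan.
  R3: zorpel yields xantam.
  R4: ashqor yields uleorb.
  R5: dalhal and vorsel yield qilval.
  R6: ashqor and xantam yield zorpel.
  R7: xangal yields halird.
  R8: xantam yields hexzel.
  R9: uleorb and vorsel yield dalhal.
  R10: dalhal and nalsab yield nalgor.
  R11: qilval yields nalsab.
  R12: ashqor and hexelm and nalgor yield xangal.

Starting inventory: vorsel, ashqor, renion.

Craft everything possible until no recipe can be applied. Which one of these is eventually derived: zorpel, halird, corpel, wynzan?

ashqor → uleorb (R4).
uleorb and vorsel → dalhal (R9).
dalhal and vorsel → qilval (R5).
qilval → nalsab (R11).
Using R10, dalhal and nalsab make nalgor.
uleorb and nalgor → wynzan (R2).
zorpel would need ashqor and xantam (R6), but xantam is never obtained. corpel would need halird (R1), but halird is never obtained. halird would need xangal (R7), but xangal is never obtained.

wynzan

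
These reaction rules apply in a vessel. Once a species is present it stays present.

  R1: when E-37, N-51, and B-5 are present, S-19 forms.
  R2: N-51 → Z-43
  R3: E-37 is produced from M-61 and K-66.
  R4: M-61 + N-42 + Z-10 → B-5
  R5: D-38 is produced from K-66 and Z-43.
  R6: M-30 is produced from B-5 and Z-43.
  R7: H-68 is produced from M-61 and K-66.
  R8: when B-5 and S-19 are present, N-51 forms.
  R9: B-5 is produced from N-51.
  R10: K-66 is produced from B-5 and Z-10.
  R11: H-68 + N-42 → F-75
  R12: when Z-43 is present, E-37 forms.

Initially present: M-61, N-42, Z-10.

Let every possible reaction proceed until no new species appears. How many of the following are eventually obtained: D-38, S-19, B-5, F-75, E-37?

M-61, N-42, and Z-10 present → B-5 forms (R4).
B-5 and Z-10 present → K-66 forms (R10).
M-61 and K-66 present → E-37 forms (R3).
M-61 and K-66 present → H-68 forms (R7).
H-68 and N-42 present → F-75 forms (R11).
D-38 would need K-66 and Z-43 (R5), but Z-43 never forms.
S-19 would need E-37, N-51, and B-5 (R1), but N-51 never forms.
B-5: reached.
F-75: reached.
E-37: reached.
Reached: B-5, F-75, and E-37 — 3 of the 5.

3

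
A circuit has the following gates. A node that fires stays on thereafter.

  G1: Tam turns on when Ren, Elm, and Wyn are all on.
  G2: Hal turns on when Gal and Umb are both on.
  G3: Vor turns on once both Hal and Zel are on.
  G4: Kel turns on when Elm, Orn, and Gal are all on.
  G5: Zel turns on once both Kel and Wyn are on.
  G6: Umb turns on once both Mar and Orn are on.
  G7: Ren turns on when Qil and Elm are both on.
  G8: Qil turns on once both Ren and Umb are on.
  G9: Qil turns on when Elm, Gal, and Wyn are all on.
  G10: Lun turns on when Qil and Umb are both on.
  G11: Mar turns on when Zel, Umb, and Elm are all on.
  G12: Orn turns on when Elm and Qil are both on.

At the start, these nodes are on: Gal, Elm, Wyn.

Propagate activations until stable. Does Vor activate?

No

Vor would need Hal and Zel (G3), but Hal never turns on.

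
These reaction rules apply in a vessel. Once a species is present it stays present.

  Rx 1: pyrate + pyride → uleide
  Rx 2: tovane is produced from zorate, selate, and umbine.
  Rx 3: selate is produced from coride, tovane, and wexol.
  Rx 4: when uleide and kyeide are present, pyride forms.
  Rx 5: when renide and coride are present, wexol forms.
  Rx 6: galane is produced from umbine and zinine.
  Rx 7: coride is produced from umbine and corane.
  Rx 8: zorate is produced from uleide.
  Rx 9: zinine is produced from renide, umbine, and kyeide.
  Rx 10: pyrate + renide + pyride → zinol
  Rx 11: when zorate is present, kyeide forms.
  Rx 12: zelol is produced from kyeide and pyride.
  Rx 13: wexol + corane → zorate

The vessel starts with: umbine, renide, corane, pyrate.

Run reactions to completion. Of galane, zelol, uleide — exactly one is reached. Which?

umbine and corane present → coride forms (Rx 7).
renide and coride present → wexol forms (Rx 5).
wexol and corane present → zorate forms (Rx 13).
zorate present → kyeide forms (Rx 11).
renide, umbine, and kyeide present → zinine forms (Rx 9).
umbine and zinine present → galane forms (Rx 6).
uleide would need pyrate and pyride (Rx 1), but pyride never forms. zelol would need kyeide and pyride (Rx 12), but pyride never forms.

galane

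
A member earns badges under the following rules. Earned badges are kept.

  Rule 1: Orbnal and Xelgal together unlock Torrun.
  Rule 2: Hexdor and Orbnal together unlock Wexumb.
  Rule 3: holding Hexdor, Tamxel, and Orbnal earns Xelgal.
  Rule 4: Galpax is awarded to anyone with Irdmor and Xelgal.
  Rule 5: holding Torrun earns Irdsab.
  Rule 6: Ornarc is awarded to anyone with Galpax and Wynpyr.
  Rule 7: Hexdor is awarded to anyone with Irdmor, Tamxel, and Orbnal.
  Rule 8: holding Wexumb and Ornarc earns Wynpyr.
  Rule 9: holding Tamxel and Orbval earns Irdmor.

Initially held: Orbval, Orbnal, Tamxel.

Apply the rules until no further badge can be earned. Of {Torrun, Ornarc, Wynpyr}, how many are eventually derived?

1

With Tamxel and Orbval, Irdmor is earned (Rule 9).
With Irdmor, Tamxel, and Orbnal, Hexdor is earned (Rule 7).
With Hexdor, Tamxel, and Orbnal, Xelgal is earned (Rule 3).
With Orbnal and Xelgal, Torrun is earned (Rule 1).
Torrun: reached.
Ornarc would need Galpax and Wynpyr (Rule 6), but Wynpyr is never earned.
Wynpyr would need Wexumb and Ornarc (Rule 8), but Ornarc is never earned.
Reached: Torrun — 1 of the 3.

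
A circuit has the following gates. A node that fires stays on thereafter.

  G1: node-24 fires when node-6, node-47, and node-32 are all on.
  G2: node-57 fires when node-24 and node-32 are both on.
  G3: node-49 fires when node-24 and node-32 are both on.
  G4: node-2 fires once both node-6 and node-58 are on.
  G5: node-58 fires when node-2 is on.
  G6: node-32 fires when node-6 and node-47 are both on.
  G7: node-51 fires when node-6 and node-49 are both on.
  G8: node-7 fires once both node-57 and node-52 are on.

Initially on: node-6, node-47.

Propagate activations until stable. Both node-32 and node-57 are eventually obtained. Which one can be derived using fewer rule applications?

node-32: G6: node-6 and node-47 on → node-32 on. [1 rule application]
node-57: node-6 and node-47 are on, so node-32 fires (G6). node-6, node-47, and node-32 are on, so node-24 fires (G1). node-24 and node-32 are on, so node-57 fires (G2). [3 rule applications]
node-32 needs fewer.

node-32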